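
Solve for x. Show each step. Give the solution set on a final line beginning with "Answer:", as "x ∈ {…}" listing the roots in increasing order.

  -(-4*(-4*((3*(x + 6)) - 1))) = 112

Step 1. [-(-4*(-4*((3*(x + 6)) - 1))) = 112] flip signs both sides. So neg: -4*(-4*((3*(x + 6)) - 1)) = -112.
Step 2. [-4*(-4*((3*(x + 6)) - 1)) = -112] LHS = -4·(…); ÷-4 both sides. So div: -4*((3*(x + 6)) - 1) = 28.
Step 3. [-4*((3*(x + 6)) - 1) = 28] -4 out front; divide by -4. So div: (3*(x + 6)) - 1 = -7.
Step 4. [(3*(x + 6)) - 1 = -7] add 1: x sits inside (… - 1), so sub: 3*(x + 6) = -6.
Step 5. [3*(x + 6) = -6] LHS = 3·(…); ÷3 both sides, so div: x + 6 = -2.
Step 6. [x + 6 = -2] the outer +6 inverts by subtracting 6 ⇒ sub: x = -8.

Answer: x ∈ {-8}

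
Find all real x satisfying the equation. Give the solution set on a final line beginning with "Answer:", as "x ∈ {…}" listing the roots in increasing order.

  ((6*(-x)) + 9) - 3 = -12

Step 1. [((6*(-x)) + 9) - 3 = -12] peel the -3: add 3 from each side ⇒ sub: (6*(-x)) + 9 = -9.
Step 2. [(6*(-x)) + 9 = -9] 9 comes off first (subtract 9) ⇒ sub: 6*(-x) = -18.
Step 3. [6*(-x) = -18] leading coefficient 6: divide by 6, so div: -x = -3.
Step 4. [-x = -3] leading − — multiply by −1 ⇒ neg: x = 3.

Answer: x ∈ {3}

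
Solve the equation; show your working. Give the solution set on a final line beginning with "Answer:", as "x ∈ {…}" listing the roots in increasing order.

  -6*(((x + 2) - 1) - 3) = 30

Step 1. [-6*(((x + 2) - 1) - 3) = 30] divide by the outer -6, so div: ((x + 2) - 1) - 3 = -5.
Step 2. [((x + 2) - 1) - 3 = -5] 3 comes off first (add 3) ⇒ sub: (x + 2) - 1 = -2.
Step 3. [(x + 2) - 1 = -2] add 1: x sits inside (… - 1). So sub: x + 2 = -1.
Step 4. [x + 2 = -1] +2 is outermost — subtract 2 both sides, so sub: x = -3.

Answer: x ∈ {-3}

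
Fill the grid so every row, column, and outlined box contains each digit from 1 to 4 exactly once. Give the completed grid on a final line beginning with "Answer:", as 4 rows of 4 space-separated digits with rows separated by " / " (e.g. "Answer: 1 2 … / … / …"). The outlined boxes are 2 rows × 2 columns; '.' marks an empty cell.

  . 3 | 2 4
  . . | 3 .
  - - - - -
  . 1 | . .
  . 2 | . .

Step 1. [r2c4∈{1}] r2c4's peers cover all but 1. So r2c4=1.
Step 2. [r3c3∈{4}] r3c3 has the single candidate 4. So r3c3=4.
Step 3. [r4c1∈{3,4}] row 4 places 4 nowhere but r4c1. So r4c1=4.
Step 4. [r4c4∈{3}] only 3 remains possible at r4c4 ⇒ r4c4=3.
Step 5. [r3c4∈{2}] only 2 remains possible at r3c4 ⇒ r3c4=2.
Step 6. [r2c1∈{2}] nothing but 2 survives at r2c1, so r2c1=2.
Step 7. [r3c1∈{3}] r3c1 is down to just 3. So r3c1=3.
Step 8. [r1c1∈{1}] nothing but 1 survives at r1c1 ⇒ r1c1=1.
Step 9. [r4c3∈{1}] r4c3 has the single candidate 1. So r4c3=1.
Step 10. [r2c2∈{4}] r2c2's peers cover all but 4, so r2c2=4.

Answer: 1 3 2 4 / 2 4 3 1 / 3 1 4 2 / 4 2 1 3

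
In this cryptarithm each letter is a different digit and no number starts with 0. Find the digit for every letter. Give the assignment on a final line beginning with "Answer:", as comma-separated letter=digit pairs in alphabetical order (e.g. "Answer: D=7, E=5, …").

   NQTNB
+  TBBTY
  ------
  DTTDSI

Step 1. [col 1: B + Y ≡ I (mod 10)] several values work for I in column 1 (B + Y ≡ I (mod 10), carry-in 0); try I=8 ⇒ I=8.
Step 2. [col 1: B + Y ≡ I (mod 10)] Y=2 is one option consistent with column 1 (B + Y ≡ I (mod 10), carry-in 0) — take it, so Y=2.
Step 3. [D] adding two 5-digit numbers gives at most 5+1 digits, and here it does — D is that final carry and must be 1, so D=1.
Step 4. [col 1: B + Y ≡ I (mod 10)] from column 1 (Y=2, I=8, carry-in 0, digits 1,2,8 already taken and all letters distinct): B must equal 6, so B=6.
Step 5. [col 2: N + T ≡ S (mod 10)] no forcing yet in column 2 (carry-in 0); S=3 is free and consistent — try it ⇒ S=3.
Step 6. [col 2: N + T ≡ S (mod 10)] several values work for T in column 2 (N + T ≡ S (mod 10), carry-in 0); try T=4. So T=4.
Step 7. [col 2: N + T ≡ S (mod 10)] column 2: given T=4, S=3, carry-in 0, and digits 1,2,3,4,6,8 already taken and all letters distinct, N+T≡S (mod 10) forces N=9 ⇒ N=9.
Step 8. [col 4: Q + B ≡ T (mod 10)] from column 4 (B=6, T=4, carry-in 1, digits 1,2,3,4,6,8,9 already taken and all letters distinct): Q must equal 7, so Q=7.

Answer: B=6, D=1, I=8, N=9, Q=7, S=3, T=4, Y=2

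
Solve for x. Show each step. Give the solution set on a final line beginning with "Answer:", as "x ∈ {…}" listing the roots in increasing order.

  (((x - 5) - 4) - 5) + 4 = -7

Step 1. [(((x - 5) - 4) - 5) + 4 = -7] peel the +4: subtract 4 from each side ⇒ sub: ((x - 5) - 4) - 5 = -11.
Step 2. [((x - 5) - 4) - 5 = -11] -5 is outermost — add 5 both sides. So sub: (x - 5) - 4 = -6.
Step 3. [(x - 5) - 4 = -6] 4 comes off first (add 4). So sub: x - 5 = -2.
Step 4. [x - 5 = -2] 5 comes off first (add 5). So sub: x = 3.

Answer: x ∈ {3}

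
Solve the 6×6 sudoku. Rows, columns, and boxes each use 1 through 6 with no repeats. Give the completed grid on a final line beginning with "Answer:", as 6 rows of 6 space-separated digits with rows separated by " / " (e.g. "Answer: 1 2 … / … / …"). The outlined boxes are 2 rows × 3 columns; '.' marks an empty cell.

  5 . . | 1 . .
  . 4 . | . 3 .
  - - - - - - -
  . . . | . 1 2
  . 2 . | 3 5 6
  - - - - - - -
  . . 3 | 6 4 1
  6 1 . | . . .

Step 1. [r2c3∈{1,2,6}] 6 has one home in row 2: r2c3 ⇒ r2c3=6.
Step 2. [r6c3∈{2,4,5}] across row 6, 4 lands solely at r6c3. So r6c3=4.
Step 3. [r3c2∈{3,5,6}] row 3 places 6 nowhere but r3c2 ⇒ r3c2=6.
Step 4. [r4c1∈{1,4}] 4 has one home in row 4: r4c1 ⇒ r4c1=4.
Step 5. [r2c6∈{5}] r2c6 has the single candidate 5 ⇒ r2c6=5.
Step 6. [r2c4∈{2}] r2c4's peers cover all but 2 ⇒ r2c4=2.
Step 7. [r1c3∈{2}] nothing but 2 survives at r1c3, so r1c3=2.
Step 8. [r6c4∈{5}] r6c4's peers cover all but 5. So r6c4=5.
Step 9. [r6c6∈{3}] only 3 remains possible at r6c6, so r6c6=3.
Step 10. [r1c6∈{4}] only 4 remains possible at r1c6, so r1c6=4.
Step 11. [r3c3∈{5}] r3c3's peers cover all but 5 ⇒ r3c3=5.
Step 12. [r2c1∈{1}] nothing but 1 survives at r2c1 ⇒ r2c1=1.
Step 13. [r5c2∈{5}] r5c2's peers cover all but 5. So r5c2=5.
Step 14. [r5c1∈{2}] nothing but 2 survives at r5c1 ⇒ r5c1=2.
Step 15. [r6c5∈{2}] only 2 remains possible at r6c5 ⇒ r6c5=2.
Step 16. [r3c4∈{4}] r3c4 is down to just 4. So r3c4=4.
Step 17. [r4c3∈{1}] r4c3 is down to just 1. So r4c3=1.
Step 18. [r1c5∈{6}] nothing but 6 survives at r1c5. So r1c5=6.
Step 19. [r3c1∈{3}] r3c1 is down to just 3. So r3c1=3.
Step 20. [r1c2∈{3}] nothing but 3 survives at r1c2, so r1c2=3.

Answer: 5 3 2 1 6 4 / 1 4 6 2 3 5 / 3 6 5 4 1 2 / 4 2 1 3 5 6 / 2 5 3 6 4 1 / 6 1 4 5 2 3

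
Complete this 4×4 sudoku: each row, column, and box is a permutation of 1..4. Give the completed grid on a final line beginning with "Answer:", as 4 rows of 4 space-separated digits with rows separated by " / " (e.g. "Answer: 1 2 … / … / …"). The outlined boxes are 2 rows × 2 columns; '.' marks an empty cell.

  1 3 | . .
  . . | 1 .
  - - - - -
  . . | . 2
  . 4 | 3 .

Step 1. [r2c1∈{2,4}] r2c1 is the only open cell in col 1 admitting 4, so r2c1=4.
Step 2. [r1c3∈{2,4}] r1c3 is the only open cell in row 1 admitting 2. So r1c3=2.
Step 3. [r3c1∈{3}] r3c1 is down to just 3 ⇒ r3c1=3.
Step 4. [r1c4∈{4}] only 4 remains possible at r1c4. So r1c4=4.
Step 5. [r4c4∈{1}] r4c4 has the single candidate 1. So r4c4=1.
Step 6. [r3c3∈{4}] r3c3's peers cover all but 4. So r3c3=4.
Step 7. [r2c2∈{2}] only 2 remains possible at r2c2 ⇒ r2c2=2.
Step 8. [r2c4∈{3}] r2c4 is down to just 3. So r2c4=3.
Step 9. [r3c2∈{1}] r3c2 is down to just 1 ⇒ r3c2=1.
Step 10. [r4c1∈{2}] only 2 remains possible at r4c1 ⇒ r4c1=2.

Answer: 1 3 2 4 / 4 2 1 3 / 3 1 4 2 / 2 4 3 1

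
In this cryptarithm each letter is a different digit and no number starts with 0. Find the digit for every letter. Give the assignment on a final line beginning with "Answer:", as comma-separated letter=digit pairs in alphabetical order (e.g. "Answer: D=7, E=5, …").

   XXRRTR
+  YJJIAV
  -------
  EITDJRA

Step 1. [col 1: R + V ≡ A (mod 10)] V=2 is one option consistent with column 1 (R + V ≡ A (mod 10), carry-in 0) — take it ⇒ V=2.
Step 2. [E] adding two 6-digit numbers gives at most 6+1 digits, and here it does — E is that final carry and must be 1 ⇒ E=1.
Step 3. [col 1: R + V ≡ A (mod 10)] no forcing yet in column 1 (carry-in 0); A=6 is free and consistent — try it. So A=6.
Step 4. [col 1: R + V ≡ A (mod 10)] in column 1 we have R+V≡A with carry-in 0; given V=2, A=6 and digits 1,2,6 already taken and all letters distinct, that pins R to 4 ⇒ R=4.
Step 5. [col 2: T + A ≡ R (mod 10)] column 2 reads T+A+carry(0)=R with A=6, R=4; with digits 1,2,4,6 already taken and all letters distinct, the only value for T is 8. So T=8.
Step 6. [col 3: R + I ≡ J (mod 10)] J=5 is one option consistent with column 3 (R + I ≡ J (mod 10), carry-in 1) — take it. So J=5.
Step 7. [col 3: R + I ≡ J (mod 10)] column 3 reads R+I+carry(1)=J with R=4, J=5; with digits 1,2,4,5,6,8 already taken and all letters distinct, the only value for I is 0. So I=0.
Step 8. [col 4: R + J ≡ D (mod 10)] column 4 reads R+J+carry(0)=D with R=4, J=5; with digits 0,1,2,4,5,6,8 already taken and all letters distinct, the only value for D is 9 ⇒ D=9.
Step 9. [col 5: X + J ≡ T (mod 10)] column 5: given J=5, T=8, carry-in 0, and digits 0,1,2,4,5,6,8,9 already taken and all letters distinct, X+J≡T (mod 10) forces X=3. So X=3.
Step 10. [col 6: X + Y ≡ I (mod 10)] column 6 reads X+Y+carry(0)=I with X=3, I=0; with digits 0,1,2,3,4,5,6,8,9 already taken and all letters distinct, the only value for Y is 7 ⇒ Y=7.

Answer: A=6, D=9, E=1, I=0, J=5, R=4, T=8, V=2, X=3, Y=7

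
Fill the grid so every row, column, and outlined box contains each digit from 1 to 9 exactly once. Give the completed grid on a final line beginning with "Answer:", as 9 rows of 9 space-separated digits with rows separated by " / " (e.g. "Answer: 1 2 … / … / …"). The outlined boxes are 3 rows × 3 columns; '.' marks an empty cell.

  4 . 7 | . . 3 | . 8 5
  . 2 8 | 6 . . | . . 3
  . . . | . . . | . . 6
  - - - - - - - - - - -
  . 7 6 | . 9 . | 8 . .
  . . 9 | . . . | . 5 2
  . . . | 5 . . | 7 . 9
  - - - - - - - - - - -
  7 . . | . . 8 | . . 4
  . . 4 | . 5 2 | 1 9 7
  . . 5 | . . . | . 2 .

Step 1. [r8c4∈{3}] r8c4's peers cover all but 3, so r8c4=3.
Step 2. [r3c2∈{1,3,5,9}] across col 2, 5 lands solely at r3c2. So r3c2=5.
Step 3. [r4c9∈{1}] nothing but 1 survives at r4c9, so r4c9=1.
Step 4. [r4c6∈{4}] r4c6 has the single candidate 4. So r4c6=4.
Step 5. [r1c2∈{1,6,9}] in row 1, 6 fits only at r1c2, so r1c2=6.
Step 6. [r8c2∈{8}] r8c2 is down to just 8. So r8c2=8.
Step 7. [r4c8∈{3}] nothing but 3 survives at r4c8, so r4c8=3.
Step 8. [r4c4∈{2}] only 2 remains possible at r4c4 ⇒ r4c4=2.
Step 9. [r7c8∈{6}] r7c8 has the single candidate 6 ⇒ r7c8=6.
Step 10. [r7c5∈{1}] r7c5 has the single candidate 1 ⇒ r7c5=1.
Step 11. [r1c4∈{1,9}] across row 1, 1 lands solely at r1c4, so r1c4=1.
Step 12. [r6c8∈{4}] only 4 remains possible at r6c8, so r6c8=4.
Step 13. [r6c1∈{1,2,3,8}] in col 1, 2 fits only at r6c1, so r6c1=2.
Step 14. [r6c5∈{3,6,8}] row 6 places 8 nowhere but r6c5 ⇒ r6c5=8.
Step 15. [r7c4∈{9}] r7c4's peers cover all but 9 ⇒ r7c4=9.
Step 16. [r7c2∈{3}] only 3 remains possible at r7c2 ⇒ r7c2=3.
Step 17. [r6c2∈{1}] r6c2 is down to just 1 ⇒ r6c2=1.
Step 18. [r3c3∈{1,3}] r3c3 is the only open cell in col 3 admitting 1, so r3c3=1.
Step 19. [r3c8∈{7}] nothing but 7 survives at r3c8 ⇒ r3c8=7.
Step 20. [r2c1∈{9}] r2c1 has the single candidate 9, so r2c1=9.
Step 21. [r5c4∈{7}] r5c4 has the single candidate 7 ⇒ r5c4=7.
Step 22. [r6c6∈{6}] r6c6 has the single candidate 6, so r6c6=6.
Step 23. [r9c5∈{4,6,7}] r9c5 is the only open cell in col 5 admitting 6 ⇒ r9c5=6.
Step 24. [r1c5∈{2}] nothing but 2 survives at r1c5. So r1c5=2.
Step 25. [r3c5∈{4}] r3c5 is down to just 4 ⇒ r3c5=4.
Step 26. [r3c7∈{2,9}] r3c7 is the only open cell in row 3 admitting 2 ⇒ r3c7=2.
Step 27. [r5c5∈{3}] only 3 remains possible at r5c5 ⇒ r5c5=3.
Step 28. [r2c6∈{5,7}] 5 has one home in row 2: r2c6 ⇒ r2c6=5.
Step 29. [r5c7∈{6}] only 6 remains possible at r5c7, so r5c7=6.
Step 30. [r9c9∈{8}] r9c9 has the single candidate 8 ⇒ r9c9=8.
Step 31. [r8c1∈{6}] r8c1 is down to just 6, so r8c1=6.
Step 32. [r3c4∈{8}] only 8 remains possible at r3c4 ⇒ r3c4=8.
Step 33. [r5c6∈{1}] nothing but 1 survives at r5c6. So r5c6=1.
Step 34. [r9c6∈{7}] r9c6 has the single candidate 7, so r9c6=7.
Step 35. [r7c7∈{5}] r7c7 has the single candidate 5 ⇒ r7c7=5.
Step 36. [r6c3∈{3}] r6c3's peers cover all but 3. So r6c3=3.
Step 37. [r9c4∈{4}] r9c4 has the single candidate 4, so r9c4=4.
Step 38. [r2c5∈{7}] only 7 remains possible at r2c5, so r2c5=7.
Step 39. [r3c1∈{3}] nothing but 3 survives at r3c1. So r3c1=3.
Step 40. [r5c2∈{4}] r5c2 is down to just 4 ⇒ r5c2=4.
Step 41. [r4c1∈{5}] r4c1 has the single candidate 5. So r4c1=5.
Step 42. [r2c7∈{4}] nothing but 4 survives at r2c7, so r2c7=4.
Step 43. [r7c3∈{2}] nothing but 2 survives at r7c3 ⇒ r7c3=2.
Step 44. [r5c1∈{8}] only 8 remains possible at r5c1. So r5c1=8.
Step 45. [r9c1∈{1}] nothing but 1 survives at r9c1 ⇒ r9c1=1.
Step 46. [r3c6∈{9}] r3c6 is down to just 9, so r3c6=9.
Step 47. [r2c8∈{1}] nothing but 1 survives at r2c8, so r2c8=1.
Step 48. [r9c7∈{3}] r9c7 is down to just 3. So r9c7=3.
Step 49. [r9c2∈{9}] r9c2's peers cover all but 9, so r9c2=9.
Step 50. [r1c7∈{9}] r1c7 has the single candidate 9. So r1c7=9.

Answer: 4 6 7 1 2 3 9 8 5 / 9 2 8 6 7 5 4 1 3 / 3 5 1 8 4 9 2 7 6 / 5 7 6 2 9 4 8 3 1 / 8 4 9 7 3 1 6 5 2 / 2 1 3 5 8 6 7 4 9 / 7 3 2 9 1 8 5 6 4 / 6 8 4 3 5 2 1 9 7 / 1 9 5 4 6 7 3 2 8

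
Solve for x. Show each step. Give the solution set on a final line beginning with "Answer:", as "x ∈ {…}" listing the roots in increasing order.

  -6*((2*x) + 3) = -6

Step 1. [-6*((2*x) + 3) = -6] divide by the outer -6. So div: (2*x) + 3 = 1.
Step 2. [(2*x) + 3 = 1] subtract 3: x sits inside (… + 3). So sub: 2*x = -2.
Step 3. [2*x = -2] LHS = 2·(…); ÷2 both sides. So div: x = -1.

Answer: x ∈ {-1}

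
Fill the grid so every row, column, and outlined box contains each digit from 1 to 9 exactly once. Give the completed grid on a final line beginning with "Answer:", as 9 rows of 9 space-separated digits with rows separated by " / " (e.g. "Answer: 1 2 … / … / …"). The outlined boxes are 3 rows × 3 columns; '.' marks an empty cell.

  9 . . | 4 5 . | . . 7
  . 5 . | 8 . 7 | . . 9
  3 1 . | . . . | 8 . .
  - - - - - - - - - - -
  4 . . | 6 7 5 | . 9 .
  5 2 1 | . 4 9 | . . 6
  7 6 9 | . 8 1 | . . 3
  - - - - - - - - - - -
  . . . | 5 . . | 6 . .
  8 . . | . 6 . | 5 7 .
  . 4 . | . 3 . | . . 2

Step 1. [r7c8∈{1,3,4,8}] box 9 places 3 nowhere but r7c8, so r7c8=3.
Step 2. [r4c7∈{1,2}] row 4 places 2 nowhere but r4c7 ⇒ r4c7=2.
Step 3. [r3c3∈{2,4,6,7}] across row 3, 7 lands solely at r3c3, so r3c3=7.
Step 4. [r7c3∈{2}] r7c3 has the single candidate 2. So r7c3=2.
Step 5. [r2c5∈{1,2}] in box 2, 1 fits only at r2c5, so r2c5=1.
Step 6. [r3c5∈{2,9}] r3c5 is the only open cell in col 5 admitting 2. So r3c5=2.
Step 7. [r4c9∈{1,8}] in row 4, 1 fits only at r4c9. So r4c9=1.
Step 8. [r2c3∈{4,6}] r2c3 is the only open cell in col 3 admitting 4. So r2c3=4.
Step 9. [r7c5∈{9}] nothing but 9 survives at r7c5 ⇒ r7c5=9.
Step 10. [r1c8∈{1,2,6}] row 1 places 2 nowhere but r1c8. So r1c8=2.
Step 11. [r9c8∈{1,8}] in col 8, 1 fits only at r9c8 ⇒ r9c8=1.
Step 12. [r8c9∈{4}] only 4 remains possible at r8c9. So r8c9=4.
Step 13. [r3c8∈{4,5,6}] in row 3, 4 fits only at r3c8 ⇒ r3c8=4.
Step 14. [r8c3∈{3}] r8c3 is down to just 3 ⇒ r8c3=3.
Step 15. [r1c6∈{3,6}] in col 6, 3 fits only at r1c6. So r1c6=3.
Step 16. [r1c3∈{6,8}] 6 has one home in row 1: r1c3. So r1c3=6.
Step 17. [r1c2∈{8}] r1c2 is down to just 8, so r1c2=8.
Step 18. [r9c6∈{8}] nothing but 8 survives at r9c6 ⇒ r9c6=8.
Step 19. [r8c6∈{2}] r8c6's peers cover all but 2 ⇒ r8c6=2.
Step 20. [r7c2∈{7}] r7c2 is down to just 7. So r7c2=7.
Step 21. [r3c9∈{5}] r3c9's peers cover all but 5 ⇒ r3c9=5.
Step 22. [r6c4∈{2}] r6c4 is down to just 2. So r6c4=2.
Step 23. [r9c7∈{9}] nothing but 9 survives at r9c7. So r9c7=9.
Step 24. [r7c9∈{8}] r7c9 is down to just 8 ⇒ r7c9=8.
Step 25. [r4c2∈{3}] nothing but 3 survives at r4c2, so r4c2=3.
Step 26. [r8c2∈{9}] only 9 remains possible at r8c2 ⇒ r8c2=9.
Step 27. [r5c8∈{8}] r5c8 has the single candidate 8 ⇒ r5c8=8.
Step 28. [r5c7∈{7}] only 7 remains possible at r5c7 ⇒ r5c7=7.
Step 29. [r1c7∈{1}] nothing but 1 survives at r1c7 ⇒ r1c7=1.
Step 30. [r2c1∈{2}] nothing but 2 survives at r2c1 ⇒ r2c1=2.
Step 31. [r2c7∈{3}] only 3 remains possible at r2c7, so r2c7=3.
Step 32. [r3c6∈{6}] r3c6's peers cover all but 6. So r3c6=6.
Step 33. [r2c8∈{6}] r2c8 is down to just 6, so r2c8=6.
Step 34. [r6c8∈{5}] nothing but 5 survives at r6c8. So r6c8=5.
Step 35. [r4c3∈{8}] r4c3 has the single candidate 8 ⇒ r4c3=8.
Step 36. [r8c4∈{1}] r8c4 is down to just 1. So r8c4=1.
Step 37. [r9c4∈{7}] r9c4 has the single candidate 7. So r9c4=7.
Step 38. [r5c4∈{3}] r5c4 has the single candidate 3, so r5c4=3.
Step 39. [r6c7∈{4}] r6c7's peers cover all but 4, so r6c7=4.
Step 40. [r7c6∈{4}] r7c6 has the single candidate 4, so r7c6=4.
Step 41. [r9c1∈{6}] only 6 remains possible at r9c1. So r9c1=6.
Step 42. [r3c4∈{9}] only 9 remains possible at r3c4, so r3c4=9.
Step 43. [r7c1∈{1}] r7c1 is down to just 1 ⇒ r7c1=1.
Step 44. [r9c3∈{5}] only 5 remains possible at r9c3. So r9c3=5.

Answer: 9 8 6 4 5 3 1 2 7 / 2 5 4 8 1 7 3 6 9 / 3 1 7 9 2 6 8 4 5 / 4 3 8 6 7 5 2 9 1 / 5 2 1 3 4 9 7 8 6 / 7 6 9 2 8 1 4 5 3 / 1 7 2 5 9 4 6 3 8 / 8 9 3 1 6 2 5 7 4 / 6 4 5 7 3 8 9 1 2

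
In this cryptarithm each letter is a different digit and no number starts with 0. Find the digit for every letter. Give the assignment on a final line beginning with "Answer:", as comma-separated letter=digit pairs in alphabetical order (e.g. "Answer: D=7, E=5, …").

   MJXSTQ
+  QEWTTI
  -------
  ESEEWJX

Step 1. [E] the sum has 7 digits but both addends have 6; that extra leading digit E is the final carry, namely 1 ⇒ E=1.
Step 2. [col 1: Q + I ≡ X (mod 10)] several values work for I in column 1 (Q + I ≡ X (mod 10), carry-in 0); try I=7, so I=7.
Step 3. [col 1: Q + I ≡ X (mod 10)] column 1 (Q + I ≡ X (mod 10), carry-in 0) doesn't pin X yet; pick X=5 and continue. So X=5.
Step 4. [col 1: Q + I ≡ X (mod 10)] column 1 reads Q+I+carry(0)=X with I=7, X=5; with digits 1,5,7 already taken and all letters distinct, the only value for Q is 8 ⇒ Q=8.
Step 5. [col 2: T + T ≡ J (mod 10)] several values work for J in column 2 (T + T ≡ J (mod 10), carry-in 1); try J=9. So J=9.
Step 6. [col 2: T + T ≡ J (mod 10)] from column 2 (J=9, carry-in 1, digits 1,5,7,8,9 already taken and all letters distinct): T must equal 4 ⇒ T=4.
Step 7. [col 3: S + T ≡ W (mod 10)] no forcing yet in column 3 (carry-in 0); S=2 is free and consistent — try it. So S=2.
Step 8. [col 3: S + T ≡ W (mod 10)] column 3 reads S+T+carry(0)=W with S=2, T=4; with digits 1,2,4,5,7,8,9 already taken and all letters distinct, the only value for W is 6, so W=6.
Step 9. [col 6: M + Q ≡ S (mod 10)] in column 6 we have M+Q≡S with carry-in 1; given Q=8, S=2 and digits 1,2,4,5,6,7,8,9 already taken and all letters distinct, that pins M to 3. So M=3.

Answer: E=1, I=7, J=9, M=3, Q=8, S=2, T=4, W=6, X=5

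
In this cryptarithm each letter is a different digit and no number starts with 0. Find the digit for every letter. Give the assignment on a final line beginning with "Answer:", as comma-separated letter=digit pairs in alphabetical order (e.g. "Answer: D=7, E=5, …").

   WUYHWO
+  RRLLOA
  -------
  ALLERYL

Step 1. [col 1: O + A ≡ L (mod 10)] several values work for A in column 1 (O + A ≡ L (mod 10), carry-in 0); try A=1. So A=1.
Step 2. [col 1: O + A ≡ L (mod 10)] no forcing yet in column 1 (carry-in 0); L=5 is free and consistent — try it. So L=5.
Step 3. [col 1: O + A ≡ L (mod 10)] from column 1 (A=1, L=5, carry-in 0, digits 1,5 already taken and all letters distinct): O must equal 4, so O=4.
Step 4. [col 2: W + O ≡ Y (mod 10)] W=8 is one option consistent with column 2 (W + O ≡ Y (mod 10), carry-in 0) — take it. So W=8.
Step 5. [col 2: W + O ≡ Y (mod 10)] from column 2 (W=8, O=4, carry-in 0, digits 1,4,5,8 already taken and all letters distinct): Y must equal 2, so Y=2.
Step 6. [col 3: H + L ≡ R (mod 10)] no forcing yet in column 3 (carry-in 1); R=6 is free and consistent — try it, so R=6.
Step 7. [col 3: H + L ≡ R (mod 10)] column 3 reads H+L+carry(1)=R with L=5, R=6; with digits 1,2,4,5,6,8 already taken and all letters distinct, the only value for H is 0, so H=0.
Step 8. [col 4: Y + L ≡ E (mod 10)] in column 4 we have Y+L≡E with carry-in 0; given Y=2, L=5 and digits 0,1,2,4,5,6,8 already taken and all letters distinct, that pins E to 7. So E=7.
Step 9. [col 5: U + R ≡ L (mod 10)] in column 5 we have U+R≡L with carry-in 0; given R=6, L=5 and digits 0,1,2,4,5,6,7,8 already taken and all letters distinct, that pins U to 9. So U=9.

Answer: A=1, E=7, H=0, L=5, O=4, R=6, U=9, W=8, Y=2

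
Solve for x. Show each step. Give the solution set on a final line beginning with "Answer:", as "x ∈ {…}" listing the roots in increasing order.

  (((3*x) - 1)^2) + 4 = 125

Step 1. [(((3*x) - 1)^2) + 4 = 125] peel the +4: subtract 4 from each side, so sub: ((3*x) - 1)^2 = 121.
Step 2. [((3*x) - 1)^2 = 121] √ both sides: 121 ≥ 0 gives two branches. So sqrt: (3*x) - 1 = 11 or -11.
Step 3. [(3*x) - 1 = 11 or -11] -1 is outermost — add 1 both sides ⇒ sub: 3*x = 12 or -10.
Step 4. [3*x = 12 or -10] divide by the outer 3, so div: x = 4 or -10/3.

Answer: x ∈ {-10/3, 4}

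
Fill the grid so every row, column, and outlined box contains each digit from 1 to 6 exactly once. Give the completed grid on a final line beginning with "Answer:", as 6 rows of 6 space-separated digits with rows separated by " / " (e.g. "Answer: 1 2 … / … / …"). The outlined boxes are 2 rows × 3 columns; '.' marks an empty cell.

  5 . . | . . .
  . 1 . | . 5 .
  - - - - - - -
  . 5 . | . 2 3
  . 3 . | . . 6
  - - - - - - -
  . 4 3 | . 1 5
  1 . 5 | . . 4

Step 1. [r2c6∈{2}] nothing but 2 survives at r2c6 ⇒ r2c6=2.
Step 2. [r4c5∈{4}] nothing but 4 survives at r4c5. So r4c5=4.
Step 3. [r2c1∈{3,4,6}] col 1 places 3 nowhere but r2c1, so r2c1=3.
Step 4. [r3c4∈{1}] r3c4 has the single candidate 1 ⇒ r3c4=1.
Step 5. [r4c1∈{2}] only 2 remains possible at r4c1, so r4c1=2.
Step 6. [r5c1∈{6}] r5c1 is down to just 6, so r5c1=6.
Step 7. [r1c2∈{2,6}] 6 has one home in col 2: r1c2, so r1c2=6.
Step 8. [r2c3∈{4}] r2c3's peers cover all but 4 ⇒ r2c3=4.
Step 9. [r6c5∈{3,6}] col 5 places 6 nowhere but r6c5, so r6c5=6.
Step 10. [r6c4∈{2,3}] 3 has one home in row 6: r6c4. So r6c4=3.
Step 11. [r6c2∈{2}] r6c2 has the single candidate 2 ⇒ r6c2=2.
Step 12. [r4c4∈{5}] only 5 remains possible at r4c4. So r4c4=5.
Step 13. [r1c5∈{3}] only 3 remains possible at r1c5, so r1c5=3.
Step 14. [r1c3∈{2}] r1c3's peers cover all but 2, so r1c3=2.
Step 15. [r3c1∈{4}] r3c1 is down to just 4 ⇒ r3c1=4.
Step 16. [r4c3∈{1}] r4c3 is down to just 1, so r4c3=1.
Step 17. [r2c4∈{6}] r2c4 is down to just 6 ⇒ r2c4=6.
Step 18. [r3c3∈{6}] r3c3 has the single candidate 6 ⇒ r3c3=6.
Step 19. [r1c4∈{4}] r1c4's peers cover all but 4. So r1c4=4.
Step 20. [r5c4∈{2}] nothing but 2 survives at r5c4 ⇒ r5c4=2.
Step 21. [r1c6∈{1}] nothing but 1 survives at r1c6 ⇒ r1c6=1.

Answer: 5 6 2 4 3 1 / 3 1 4 6 5 2 / 4 5 6 1 2 3 / 2 3 1 5 4 6 / 6 4 3 2 1 5 / 1 2 5 3 6 4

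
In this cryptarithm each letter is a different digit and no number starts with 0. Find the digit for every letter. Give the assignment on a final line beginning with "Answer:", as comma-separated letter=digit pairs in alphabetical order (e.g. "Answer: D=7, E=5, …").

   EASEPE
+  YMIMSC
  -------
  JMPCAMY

Step 1. [col 1: E + C ≡ Y (mod 10)] C=9 is one option consistent with column 1 (E + C ≡ Y (mod 10), carry-in 0) — take it ⇒ C=9.
Step 2. [col 1: E + C ≡ Y (mod 10)] E=8 is one option consistent with column 1 (E + C ≡ Y (mod 10), carry-in 0) — take it ⇒ E=8.
Step 3. [col 1: E + C ≡ Y (mod 10)] column 1 reads E+C+carry(0)=Y with E=8, C=9; with digits 8,9 already taken and all letters distinct, the only value for Y is 7, so Y=7.
Step 4. [col 2: P + S ≡ M (mod 10)] column 2 (P + S ≡ M (mod 10), carry-in 1) doesn't pin P yet; pick P=0 and continue ⇒ P=0.
Step 5. [J] the sum has 7 digits but both addends have 6; that extra leading digit J is the final carry, namely 1, so J=1.
Step 6. [col 2: P + S ≡ M (mod 10)] S=5 is one option consistent with column 2 (P + S ≡ M (mod 10), carry-in 1) — take it. So S=5.
Step 7. [col 2: P + S ≡ M (mod 10)] in column 2 we have P+S≡M with carry-in 1; given P=0, S=5 and digits 0,1,5,7,8,9 already taken and all letters distinct, that pins M to 6, so M=6.
Step 8. [col 3: E + M ≡ A (mod 10)] column 3: given E=8, M=6, carry-in 0, and digits 0,1,5,6,7,8,9 already taken and all letters distinct, E+M≡A (mod 10) forces A=4, so A=4.
Step 9. [col 4: S + I ≡ C (mod 10)] in column 4 we have S+I≡C with carry-in 1; given S=5, C=9 and digits 0,1,4,5,6,7,8,9 already taken and all letters distinct, that pins I to 3. So I=3.

Answer: A=4, C=9, E=8, I=3, J=1, M=6, P=0, S=5, Y=7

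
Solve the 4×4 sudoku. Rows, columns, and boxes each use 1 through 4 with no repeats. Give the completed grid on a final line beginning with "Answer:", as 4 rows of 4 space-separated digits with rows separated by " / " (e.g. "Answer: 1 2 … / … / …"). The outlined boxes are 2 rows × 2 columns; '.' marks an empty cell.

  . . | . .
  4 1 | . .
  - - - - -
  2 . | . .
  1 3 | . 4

Step 1. [r1c3∈{1,2,3,4}] across row 1, 4 lands solely at r1c3, so r1c3=4.
Step 2. [r1c4∈{1,2,3}] r1c4 is the only open cell in row 1 admitting 1, so r1c4=1.
Step 3. [r2c4∈{2,3}] across col 4, 2 lands solely at r2c4. So r2c4=2.
Step 4. [r3c4∈{3}] nothing but 3 survives at r3c4, so r3c4=3.
Step 5. [r1c2∈{2}] only 2 remains possible at r1c2. So r1c2=2.
Step 6. [r3c2∈{4}] r3c2 has the single candidate 4. So r3c2=4.
Step 7. [r4c3∈{2}] r4c3's peers cover all but 2 ⇒ r4c3=2.
Step 8. [r3c3∈{1}] r3c3 has the single candidate 1, so r3c3=1.
Step 9. [r1c1∈{3}] r1c1's peers cover all but 3, so r1c1=3.
Step 10. [r2c3∈{3}] r2c3 has the single candidate 3. So r2c3=3.

Answer: 3 2 4 1 / 4 1 3 2 / 2 4 1 3 / 1 3 2 4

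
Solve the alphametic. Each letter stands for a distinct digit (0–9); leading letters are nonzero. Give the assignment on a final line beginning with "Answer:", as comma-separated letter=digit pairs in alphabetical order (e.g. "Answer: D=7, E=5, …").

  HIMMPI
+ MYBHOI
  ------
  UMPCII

Step 1. [col 1: I + I ≡ I (mod 10)] column 1 reads I+I+carry(0)=I with nothing yet; with all letters distinct, none taken yet, the only value for I is 0. So I=0.
Step 2. [col 2: P + O ≡ I (mod 10)] several values work for P in column 2 (P + O ≡ I (mod 10), carry-in 0); try P=1. So P=1.
Step 3. [col 2: P + O ≡ I (mod 10)] column 2: given P=1, I=0, carry-in 0, and digits 0,1 already taken and all letters distinct, P+O≡I (mod 10) forces O=9 ⇒ O=9.
Step 4. [col 3: M + H ≡ C (mod 10)] M=5 is one option consistent with column 3 (M + H ≡ C (mod 10), carry-in 1) — take it, so M=5.
Step 5. [col 3: M + H ≡ C (mod 10)] column 3 (M + H ≡ C (mod 10), carry-in 1) doesn't pin C yet; pick C=8 and continue ⇒ C=8.
Step 6. [col 3: M + H ≡ C (mod 10)] from column 3 (M=5, C=8, carry-in 1, digits 0,1,5,8,9 already taken and all letters distinct): H must equal 2, so H=2.
Step 7. [col 4: M + B ≡ P (mod 10)] column 4 reads M+B+carry(0)=P with M=5, P=1; with digits 0,1,2,5,8,9 already taken and all letters distinct, the only value for B is 6, so B=6.
Step 8. [col 5: I + Y ≡ M (mod 10)] from column 5 (I=0, M=5, carry-in 1, digits 0,1,2,5,6,8,9 already taken and all letters distinct): Y must equal 4 ⇒ Y=4.
Step 9. [col 6: H + M ≡ U (mod 10)] from column 6 (H=2, M=5, carry-in 0, digits 0,1,2,4,5,6,8,9 already taken and all letters distinct): U must equal 7. So U=7.

Answer: B=6, C=8, H=2, I=0, M=5, O=9, P=1, U=7, Y=4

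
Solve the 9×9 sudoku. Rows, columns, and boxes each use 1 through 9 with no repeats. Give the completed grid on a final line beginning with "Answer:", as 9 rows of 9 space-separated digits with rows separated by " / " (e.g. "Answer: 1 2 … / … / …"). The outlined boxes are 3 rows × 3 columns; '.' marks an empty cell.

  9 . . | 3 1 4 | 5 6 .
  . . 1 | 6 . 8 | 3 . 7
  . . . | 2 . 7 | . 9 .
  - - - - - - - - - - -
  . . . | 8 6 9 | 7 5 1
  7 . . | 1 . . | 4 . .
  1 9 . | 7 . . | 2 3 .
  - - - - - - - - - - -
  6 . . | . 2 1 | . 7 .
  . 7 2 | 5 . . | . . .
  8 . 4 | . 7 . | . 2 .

Step 1. [r8c1∈{3}] r8c1 has the single candidate 3, so r8c1=3.
Step 2. [r7c2∈{5}] only 5 remains possible at r7c2 ⇒ r7c2=5.
Step 3. [r3c5∈{5}] nothing but 5 survives at r3c5. So r3c5=5.
Step 4. [r5c8∈{8}] r5c8's peers cover all but 8 ⇒ r5c8=8.
Step 5. [r3c1∈{4}] r3c1 has the single candidate 4 ⇒ r3c1=4.
Step 6. [r3c9∈{8}] r3c9's peers cover all but 8 ⇒ r3c9=8.
Step 7. [r4c3∈{3}] nothing but 3 survives at r4c3. So r4c3=3.
Step 8. [r6c9∈{6}] r6c9 is down to just 6, so r6c9=6.
Step 9. [r2c2∈{2}] only 2 remains possible at r2c2 ⇒ r2c2=2.
Step 10. [r9c4∈{9}] r9c4's peers cover all but 9, so r9c4=9.
Step 11. [r7c9∈{3,4,9}] r7c9 is the only open cell in row 7 admitting 3, so r7c9=3.
Step 12. [r8c8∈{1,4}] in col 8, 1 fits only at r8c8. So r8c8=1.
Step 13. [r8c6∈{6}] nothing but 6 survives at r8c6. So r8c6=6.
Step 14. [r8c5∈{4,8}] 8 has one home in col 5: r8c5 ⇒ r8c5=8.
Step 15. [r8c7∈{9}] r8c7 has the single candidate 9. So r8c7=9.
Step 16. [r5c6∈{2,3,5}] in row 5, 2 fits only at r5c6 ⇒ r5c6=2.
Step 17. [r3c3∈{6}] nothing but 6 survives at r3c3 ⇒ r3c3=6.
Step 18. [r6c3∈{5,8}] in row 6, 8 fits only at r6c3 ⇒ r6c3=8.
Step 19. [r4c2∈{4}] only 4 remains possible at r4c2, so r4c2=4.
Step 20. [r2c8∈{4}] r2c8 has the single candidate 4, so r2c8=4.
Step 21. [r9c7∈{6}] r9c7 is down to just 6. So r9c7=6.
Step 22. [r6c5∈{4}] nothing but 4 survives at r6c5 ⇒ r6c5=4.
Step 23. [r5c5∈{3}] r5c5 has the single candidate 3 ⇒ r5c5=3.
Step 24. [r1c9∈{2}] r1c9 is down to just 2. So r1c9=2.
Step 25. [r3c2∈{3}] nothing but 3 survives at r3c2, so r3c2=3.
Step 26. [r5c2∈{6}] r5c2 is down to just 6 ⇒ r5c2=6.
Step 27. [r6c6∈{5}] r6c6's peers cover all but 5 ⇒ r6c6=5.
Step 28. [r2c1∈{5}] r2c1 is down to just 5 ⇒ r2c1=5.
Step 29. [r4c1∈{2}] r4c1 has the single candidate 2, so r4c1=2.
Step 30. [r8c9∈{4}] nothing but 4 survives at r8c9. So r8c9=4.
Step 31. [r9c6∈{3}] only 3 remains possible at r9c6, so r9c6=3.
Step 32. [r2c5∈{9}] r2c5's peers cover all but 9 ⇒ r2c5=9.
Step 33. [r7c4∈{4}] r7c4's peers cover all but 4, so r7c4=4.
Step 34. [r9c9∈{5}] r9c9 is down to just 5, so r9c9=5.
Step 35. [r5c3∈{5}] r5c3 has the single candidate 5. So r5c3=5.
Step 36. [r1c3∈{7}] r1c3 is down to just 7, so r1c3=7.
Step 37. [r5c9∈{9}] only 9 remains possible at r5c9. So r5c9=9.
Step 38. [r1c2∈{8}] r1c2's peers cover all but 8, so r1c2=8.
Step 39. [r9c2∈{1}] r9c2 has the single candidate 1 ⇒ r9c2=1.
Step 40. [r3c7∈{1}] r3c7 has the single candidate 1 ⇒ r3c7=1.
Step 41. [r7c3∈{9}] only 9 remains possible at r7c3. So r7c3=9.
Step 42. [r7c7∈{8}] only 8 remains possible at r7c7, so r7c7=8.

Answer: 9 8 7 3 1 4 5 6 2 / 5 2 1 6 9 8 3 4 7 / 4 3 6 2 5 7 1 9 8 / 2 4 3 8 6 9 7 5 1 / 7 6 5 1 3 2 4 8 9 / 1 9 8 7 4 5 2 3 6 / 6 5 9 4 2 1 8 7 3 / 3 7 2 5 8 6 9 1 4 / 8 1 4 9 7 3 6 2 5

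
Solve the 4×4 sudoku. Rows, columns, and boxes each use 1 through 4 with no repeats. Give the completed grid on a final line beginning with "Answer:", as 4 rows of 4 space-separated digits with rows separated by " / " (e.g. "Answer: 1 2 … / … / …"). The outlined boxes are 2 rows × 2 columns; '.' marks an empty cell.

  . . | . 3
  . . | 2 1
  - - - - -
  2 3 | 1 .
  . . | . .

Step 1. [r2c2∈{4}] nothing but 4 survives at r2c2 ⇒ r2c2=4.
Step 2. [r4c1∈{1,4}] in col 1, 4 fits only at r4c1. So r4c1=4.
Step 3. [r1c1∈{1}] nothing but 1 survives at r1c1 ⇒ r1c1=1.
Step 4. [r1c3∈{4}] r1c3's peers cover all but 4 ⇒ r1c3=4.
Step 5. [r3c4∈{4}] r3c4's peers cover all but 4, so r3c4=4.
Step 6. [r4c2∈{1}] r4c2 has the single candidate 1, so r4c2=1.
Step 7. [r4c4∈{2}] r4c4 has the single candidate 2 ⇒ r4c4=2.
Step 8. [r1c2∈{2}] r1c2 has the single candidate 2, so r1c2=2.
Step 9. [r2c1∈{3}] r2c1's peers cover all but 3, so r2c1=3.
Step 10. [r4c3∈{3}] only 3 remains possible at r4c3, so r4c3=3.

Answer: 1 2 4 3 / 3 4 2 1 / 2 3 1 4 / 4 1 3 2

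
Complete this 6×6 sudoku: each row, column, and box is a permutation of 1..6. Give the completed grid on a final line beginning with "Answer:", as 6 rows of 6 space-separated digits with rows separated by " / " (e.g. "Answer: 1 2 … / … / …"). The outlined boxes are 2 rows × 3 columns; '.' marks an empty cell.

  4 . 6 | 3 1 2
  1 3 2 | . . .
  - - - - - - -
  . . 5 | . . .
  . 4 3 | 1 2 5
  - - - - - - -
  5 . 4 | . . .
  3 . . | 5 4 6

Step 1. [r3c2∈{1,2,6}] r3c2 is the only open cell in row 3 admitting 1. So r3c2=1.
Step 2. [r5c5∈{3}] r5c5 has the single candidate 3. So r5c5=3.
Step 3. [r3c5∈{6}] r3c5 has the single candidate 6, so r3c5=6.
Step 4. [r3c4∈{4}] r3c4 has the single candidate 4. So r3c4=4.
Step 5. [r5c4∈{2}] nothing but 2 survives at r5c4. So r5c4=2.
Step 6. [r3c6∈{3}] only 3 remains possible at r3c6 ⇒ r3c6=3.
Step 7. [r2c4∈{6}] r2c4's peers cover all but 6. So r2c4=6.
Step 8. [r4c1∈{6}] r4c1's peers cover all but 6. So r4c1=6.
Step 9. [r2c5∈{5}] r2c5 is down to just 5 ⇒ r2c5=5.
Step 10. [r2c6∈{4}] only 4 remains possible at r2c6, so r2c6=4.
Step 11. [r5c6∈{1}] r5c6 is down to just 1, so r5c6=1.
Step 12. [r6c3∈{1}] nothing but 1 survives at r6c3. So r6c3=1.
Step 13. [r5c2∈{6}] r5c2 is down to just 6. So r5c2=6.
Step 14. [r1c2∈{5}] only 5 remains possible at r1c2, so r1c2=5.
Step 15. [r6c2∈{2}] nothing but 2 survives at r6c2. So r6c2=2.
Step 16. [r3c1∈{2}] r3c1's peers cover all but 2 ⇒ r3c1=2.

Answer: 4 5 6 3 1 2 / 1 3 2 6 5 4 / 2 1 5 4 6 3 / 6 4 3 1 2 5 / 5 6 4 2 3 1 / 3 2 1 5 4 6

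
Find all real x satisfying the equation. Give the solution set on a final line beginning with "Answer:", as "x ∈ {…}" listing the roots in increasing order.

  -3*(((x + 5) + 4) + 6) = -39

Step 1. [-3*(((x + 5) + 4) + 6) = -39] LHS = -3·(…); ÷-3 both sides ⇒ div: ((x + 5) + 4) + 6 = 13.
Step 2. [((x + 5) + 4) + 6 = 13] subtract 6: x sits inside (… + 6) ⇒ sub: (x + 5) + 4 = 7.
Step 3. [(x + 5) + 4 = 7] the outer +4 inverts by subtracting 4. So sub: x + 5 = 3.
Step 4. [x + 5 = 3] subtract 5: x sits inside (… + 5). So sub: x = -2.

Answer: x ∈ {-2}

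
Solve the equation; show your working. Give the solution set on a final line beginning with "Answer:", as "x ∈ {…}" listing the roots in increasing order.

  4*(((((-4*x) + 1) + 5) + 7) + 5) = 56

Step 1. [4*(((((-4*x) + 1) + 5) + 7) + 5) = 56] 4·(inner) — divide through by 4, so div: ((((-4*x) + 1) + 5) + 7) + 5 = 14.
Step 2. [((((-4*x) + 1) + 5) + 7) + 5 = 14] subtract 5: x sits inside (… + 5), so sub: (((-4*x) + 1) + 5) + 7 = 9.
Step 3. [(((-4*x) + 1) + 5) + 7 = 9] subtract 7: x sits inside (… + 7). So sub: ((-4*x) + 1) + 5 = 2.
Step 4. [((-4*x) + 1) + 5 = 2] 5 comes off first (subtract 5) ⇒ sub: (-4*x) + 1 = -3.
Step 5. [(-4*x) + 1 = -3] the outer +1 inverts by subtracting 1. So sub: -4*x = -4.
Step 6. [-4*x = -4] LHS = -4·(…); ÷-4 both sides, so div: x = 1.

Answer: x ∈ {1}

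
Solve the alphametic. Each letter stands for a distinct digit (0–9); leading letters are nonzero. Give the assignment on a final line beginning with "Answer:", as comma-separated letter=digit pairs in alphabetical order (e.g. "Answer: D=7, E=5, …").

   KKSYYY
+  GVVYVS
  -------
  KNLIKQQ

Step 1. [col 1: Y + S ≡ Q (mod 10)] S=7 is one option consistent with column 1 (Y + S ≡ Q (mod 10), carry-in 0) — take it, so S=7.
Step 2. [col 1: Y + S ≡ Q (mod 10)] no forcing yet in column 1 (carry-in 0); Y=5 is free and consistent — try it. So Y=5.
Step 3. [col 1: Y + S ≡ Q (mod 10)] from column 1 (Y=5, S=7, carry-in 0, digits 5,7 already taken and all letters distinct): Q must equal 2 ⇒ Q=2.
Step 4. [col 2: Y + V ≡ Q (mod 10)] from column 2 (Y=5, Q=2, carry-in 1, digits 2,5,7 already taken and all letters distinct): V must equal 6, so V=6.
Step 5. [col 3: Y + Y ≡ K (mod 10)] column 3: given Y=5, carry-in 1, and digits 2,5,6,7 already taken and all letters distinct, Y+Y≡K (mod 10) forces K=1, so K=1.
Step 6. [col 4: S + V ≡ I (mod 10)] column 4 reads S+V+carry(1)=I with S=7, V=6; with digits 1,2,5,6,7 already taken and all letters distinct, the only value for I is 4. So I=4.
Step 7. [col 5: K + V ≡ L (mod 10)] from column 5 (K=1, V=6, carry-in 1, digits 1,2,4,5,6,7 already taken and all letters distinct): L must equal 8 ⇒ L=8.
Step 8. [col 6: K + G ≡ N (mod 10)] column 6: given K=1, carry-in 0, and digits 1,2,4,5,6,7,8 already taken and all letters distinct, K+G≡N (mod 10) forces G=9 ⇒ G=9.
Step 9. [col 6: K + G ≡ N (mod 10)] in column 6 we have K+G≡N with carry-in 0; given K=1, G=9 and digits 1,2,4,5,6,7,8,9 already taken and all letters distinct, that pins N to 0, so N=0.

Answer: G=9, I=4, K=1, L=8, N=0, Q=2, S=7, V=6, Y=5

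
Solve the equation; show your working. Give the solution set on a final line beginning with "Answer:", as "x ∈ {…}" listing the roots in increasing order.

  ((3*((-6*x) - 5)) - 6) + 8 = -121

Step 1. [((3*((-6*x) - 5)) - 6) + 8 = -121] +8 is outermost — subtract 8 both sides ⇒ sub: (3*((-6*x) - 5)) - 6 = -129.
Step 2. [(3*((-6*x) - 5)) - 6 = -129] 3 | LHS and 3 | -129: pull 3 out, so factor: ((-6*x) - 5) - 2 = -43.
Step 3. [((-6*x) - 5) - 2 = -43] 2 comes off first (add 2). So sub: (-6*x) - 5 = -41.
Step 4. [(-6*x) - 5 = -41] 5 comes off first (add 5) ⇒ sub: -6*x = -36.
Step 5. [-6*x = -36] divide by the outer -6, so div: x = 6.

Answer: x ∈ {6}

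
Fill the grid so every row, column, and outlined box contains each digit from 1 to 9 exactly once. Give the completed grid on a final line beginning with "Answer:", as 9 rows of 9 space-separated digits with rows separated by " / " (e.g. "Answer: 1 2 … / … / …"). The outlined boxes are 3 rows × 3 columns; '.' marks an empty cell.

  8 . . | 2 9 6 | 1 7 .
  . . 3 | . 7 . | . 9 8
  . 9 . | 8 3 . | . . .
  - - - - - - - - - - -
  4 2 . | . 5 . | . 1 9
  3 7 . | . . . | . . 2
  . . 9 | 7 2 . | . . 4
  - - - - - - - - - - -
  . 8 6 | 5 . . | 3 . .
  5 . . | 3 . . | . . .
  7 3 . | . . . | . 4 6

Step 1. [r9c7∈{2,5,8,9}] across row 9, 5 lands solely at r9c7 ⇒ r9c7=5.
Step 2. [r7c8∈{2}] r7c8's peers cover all but 2, so r7c8=2.
Step 3. [r8c8∈{8}] r8c8's peers cover all but 8 ⇒ r8c8=8.
Step 4. [r3c9∈{5}] r3c9 has the single candidate 5, so r3c9=5.
Step 5. [r3c8∈{6}] r3c8's peers cover all but 6, so r3c8=6.
Step 6. [r8c5∈{1,4,6}] r8c5 is the only open cell in row 8 admitting 6, so r8c5=6.
Step 7. [r4c3∈{8}] only 8 remains possible at r4c3 ⇒ r4c3=8.
Step 8. [r2c6∈{1,4,5}] col 6 places 5 nowhere but r2c6. So r2c6=5.
Step 9. [r3c3∈{1,2,4,7}] 7 has one home in row 3: r3c3 ⇒ r3c3=7.
Step 10. [r7c1∈{1,9}] in col 1, 9 fits only at r7c1. So r7c1=9.
Step 11. [r8c7∈{7,9}] across col 7, 9 lands solely at r8c7 ⇒ r8c7=9.
Step 12. [r4c4∈{6}] nothing but 6 survives at r4c4. So r4c4=6.
Step 13. [r6c8∈{3,5}] in col 8, 3 fits only at r6c8, so r6c8=3.
Step 14. [r6c2∈{1,5,6}] 5 has one home in row 6: r6c2 ⇒ r6c2=5.
Step 15. [r5c3∈{1}] r5c3 is down to just 1. So r5c3=1.
Step 16. [r6c6∈{1,8}] 1 has one home in row 6: r6c6. So r6c6=1.
Step 17. [r3c6∈{4}] only 4 remains possible at r3c6 ⇒ r3c6=4.
Step 18. [r1c2∈{4}] only 4 remains possible at r1c2. So r1c2=4.
Step 19. [r2c4∈{1}] r2c4 has the single candidate 1. So r2c4=1.
Step 20. [r5c7∈{6,8}] row 5 places 6 nowhere but r5c7, so r5c7=6.
Step 21. [r3c7∈{2}] only 2 remains possible at r3c7, so r3c7=2.
Step 22. [r9c5∈{1,8}] row 9 places 1 nowhere but r9c5. So r9c5=1.
Step 23. [r9c6∈{2,8,9}] in row 9, 8 fits only at r9c6 ⇒ r9c6=8.
Step 24. [r5c4∈{4,9}] across col 4, 4 lands solely at r5c4 ⇒ r5c4=4.
Step 25. [r7c6∈{7}] only 7 remains possible at r7c6. So r7c6=7.
Step 26. [r2c1∈{2,6}] row 2 places 2 nowhere but r2c1 ⇒ r2c1=2.
Step 27. [r8c2∈{1}] r8c2's peers cover all but 1 ⇒ r8c2=1.
Step 28. [r8c6∈{2}] r8c6 is down to just 2. So r8c6=2.
Step 29. [r7c5∈{4}] r7c5 is down to just 4 ⇒ r7c5=4.
Step 30. [r6c1∈{6}] only 6 remains possible at r6c1 ⇒ r6c1=6.
Step 31. [r9c3∈{2}] nothing but 2 survives at r9c3, so r9c3=2.
Step 32. [r1c9∈{3}] only 3 remains possible at r1c9. So r1c9=3.
Step 33. [r3c1∈{1}] nothing but 1 survives at r3c1 ⇒ r3c1=1.
Step 34. [r8c9∈{7}] nothing but 7 survives at r8c9 ⇒ r8c9=7.
Step 35. [r7c9∈{1}] r7c9 has the single candidate 1, so r7c9=1.
Step 36. [r9c4∈{9}] r9c4's peers cover all but 9. So r9c4=9.
Step 37. [r5c5∈{8}] nothing but 8 survives at r5c5, so r5c5=8.
Step 38. [r2c2∈{6}] r2c2's peers cover all but 6 ⇒ r2c2=6.
Step 39. [r4c6∈{3}] r4c6 has the single candidate 3, so r4c6=3.
Step 40. [r1c3∈{5}] r1c3 has the single candidate 5. So r1c3=5.
Step 41. [r2c7∈{4}] r2c7 is down to just 4 ⇒ r2c7=4.
Step 42. [r6c7∈{8}] only 8 remains possible at r6c7 ⇒ r6c7=8.
Step 43. [r5c8∈{5}] nothing but 5 survives at r5c8 ⇒ r5c8=5.
Step 44. [r8c3∈{4}] r8c3 has the single candidate 4, so r8c3=4.
Step 45. [r4c7∈{7}] r4c7's peers cover all but 7, so r4c7=7.
Step 46. [r5c6∈{9}] r5c6's peers cover all but 9. So r5c6=9.

Answer: 8 4 5 2 9 6 1 7 3 / 2 6 3 1 7 5 4 9 8 / 1 9 7 8 3 4 2 6 5 / 4 2 8 6 5 3 7 1 9 / 3 7 1 4 8 9 6 5 2 / 6 5 9 7 2 1 8 3 4 / 9 8 6 5 4 7 3 2 1 / 5 1 4 3 6 2 9 8 7 / 7 3 2 9 1 8 5 4 6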